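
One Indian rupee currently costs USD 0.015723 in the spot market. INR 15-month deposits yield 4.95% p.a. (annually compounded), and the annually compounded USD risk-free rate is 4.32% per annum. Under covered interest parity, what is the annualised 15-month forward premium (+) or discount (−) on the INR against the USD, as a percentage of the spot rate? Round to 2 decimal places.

T = 15/12 years.
No-arbitrage forward: 0.015723 × 1.0542885 / 1.0622532 = 0.015605110 USD/INR.
(F − S)/S ÷ T = (0.015605110 − 0.015723)/0.015723/(15/12) = -0.005998 → -0.60%.

-0.60%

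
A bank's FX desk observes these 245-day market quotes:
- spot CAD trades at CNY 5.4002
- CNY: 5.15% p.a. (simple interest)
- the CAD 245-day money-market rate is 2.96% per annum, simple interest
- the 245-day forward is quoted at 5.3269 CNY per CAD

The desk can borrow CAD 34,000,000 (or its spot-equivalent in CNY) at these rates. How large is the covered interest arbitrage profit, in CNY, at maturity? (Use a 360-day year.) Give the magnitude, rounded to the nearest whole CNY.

CNY 5,278,910

T = 245/360 years.
Keep in CAD, deliver into the forward: 34,000,000·1.02014444444·5.3269 = CNY 184,763,053.00.
Swap to CNY now, deposit: 34,000,000·5.4002·1.03504861111 = CNY 190,041,963.33.
The quoted forward undervalues CAD, so borrow CAD, convert to CNY at spot, deposit the CNY at 5.15%, and buy CAD forward at 5.3269 to cover the loan.
Arbitrage profit = |184,763,053.00 − 190,041,963.33| = CNY 5,278,910.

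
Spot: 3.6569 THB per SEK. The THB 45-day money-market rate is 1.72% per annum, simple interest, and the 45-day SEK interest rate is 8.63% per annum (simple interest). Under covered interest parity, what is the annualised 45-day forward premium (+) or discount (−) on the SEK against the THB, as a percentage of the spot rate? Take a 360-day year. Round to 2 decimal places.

T = 45/360 years.
F = S · g_THB/g_SEK = 3.6569 × 1.002150/1.0107875 = 3.6256506.
Annualised premium = (F − S)/S × (1/T) = (3.6256506 − 3.6569)/3.6569 ÷ (45/360) = -6.84%.

-6.84%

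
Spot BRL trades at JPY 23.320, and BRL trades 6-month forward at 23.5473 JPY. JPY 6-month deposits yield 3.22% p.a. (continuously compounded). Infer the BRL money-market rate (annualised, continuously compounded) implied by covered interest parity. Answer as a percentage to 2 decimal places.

T = 6/12 years.
F/S = 23.5473/23.32 = 1.0097470 = (growth of JPY) / (growth of BRL).
The JPY side grows by e^(0.0322×6/12) = 1.0162303.
That pins the BRL growth at 1.0064207.
r = ln(1.0064207)/(6/12) = 0.012800 → 1.28%.

1.28%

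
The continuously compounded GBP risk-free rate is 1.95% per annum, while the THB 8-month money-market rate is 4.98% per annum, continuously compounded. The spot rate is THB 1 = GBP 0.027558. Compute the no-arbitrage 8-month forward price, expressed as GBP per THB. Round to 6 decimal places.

T = 8/12 years.
Growth of 1 GBP over T: e^(0.0195×8/12) = 1.0130849.
THB growth factor: e^(0.0498×8/12) = 1.0337573.
CIP: F = S · (grow GBP)/(grow THB) = 0.027558 × 1.0130849/1.0337573 = 0.02700691 GBP per THB.

0.027007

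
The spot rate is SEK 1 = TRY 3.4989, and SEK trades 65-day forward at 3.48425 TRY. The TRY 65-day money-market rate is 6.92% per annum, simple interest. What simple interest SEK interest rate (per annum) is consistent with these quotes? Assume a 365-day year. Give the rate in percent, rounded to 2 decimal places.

T = 65/365 years.
F/S = 3.48425/3.4989 = 0.9958130 = (growth of TRY) / (growth of SEK).
The TRY side grows by 1 + 0.0692×65/365 = 1.0123233.
That pins the SEK growth at 1.0165797.
r = (1.0165797 − 1)/(65/365) = 0.093101 → 9.31%.

9.31%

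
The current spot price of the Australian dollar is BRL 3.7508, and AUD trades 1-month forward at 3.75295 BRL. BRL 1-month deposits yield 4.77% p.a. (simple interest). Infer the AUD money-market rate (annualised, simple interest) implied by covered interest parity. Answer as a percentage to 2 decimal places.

T = 1/12 years.
CIP gives F = S · g_BRL/g_AUD, so g_BRL/g_AUD = 3.75295/3.7508 = 1.0005732.
BRL growth factor: 1 + 0.0477×1/12 = 1.003975.
Hence g_AUD = 1.0033999.
r = (1.0033999 − 1)/(1/12) = 0.040799 → 4.08%.

4.08%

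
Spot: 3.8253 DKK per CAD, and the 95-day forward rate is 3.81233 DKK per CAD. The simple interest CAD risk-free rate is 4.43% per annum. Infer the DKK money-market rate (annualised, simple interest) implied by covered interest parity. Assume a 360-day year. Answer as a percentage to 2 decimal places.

T = 95/360 years.
By CIP, F/S equals the DKK-to-CAD growth ratio: 3.81233/3.8253 = 0.9966094.
The CAD side grows by 1 + 0.0443×95/360 = 1.0116903.
That pins the DKK growth at 1.0082601.
r = (1.0082601 − 1)/(95/360) = 0.031301 → 3.13%.

3.13%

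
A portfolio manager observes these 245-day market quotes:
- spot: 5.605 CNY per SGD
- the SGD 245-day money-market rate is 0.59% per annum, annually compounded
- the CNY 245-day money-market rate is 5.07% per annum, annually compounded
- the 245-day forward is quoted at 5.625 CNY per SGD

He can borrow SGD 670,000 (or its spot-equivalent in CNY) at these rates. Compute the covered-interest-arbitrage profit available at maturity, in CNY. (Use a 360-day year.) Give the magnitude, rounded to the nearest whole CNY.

CNY 100,030

T = 245/360 years.
Invest the SGD and cover forward: 670,000 × 1.004011504 × 5.625 = CNY 3,783,868.36.
Convert at spot and invest in CNY: 670,000 × 5.605 × 1.034230808 = CNY 3,883,898.66.
The quoted forward undervalues SGD, so borrow SGD, convert to CNY at spot, deposit the CNY at 5.07%, and buy SGD forward at 5.625 to cover the loan.
Profit = 3,883,898.66 − 3,783,868.36 = CNY 100,030.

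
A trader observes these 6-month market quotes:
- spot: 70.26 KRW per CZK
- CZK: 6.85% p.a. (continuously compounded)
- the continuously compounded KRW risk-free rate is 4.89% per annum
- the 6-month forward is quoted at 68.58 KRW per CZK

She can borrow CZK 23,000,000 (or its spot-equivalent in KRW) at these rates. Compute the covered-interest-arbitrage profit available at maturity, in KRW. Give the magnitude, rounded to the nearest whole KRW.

T = 6/12 years.
Route A — deposit CZK, sell forward: 23,000,000 × 1.034843285213 × 68.58 = KRW 1,632,299,707.50.
Route B — convert at spot, deposit KRW: 23,000,000 × 70.26 × 1.024751352259 = KRW 1,655,977,690.22.
The quoted forward undervalues CZK, so borrow CZK, convert to KRW at spot, deposit the KRW at 4.89%, and buy CZK forward at 68.58 to cover the loan.
Profit = 1,655,977,690.22 − 1,632,299,707.50 = KRW 23,677,983.

KRW 23,677,983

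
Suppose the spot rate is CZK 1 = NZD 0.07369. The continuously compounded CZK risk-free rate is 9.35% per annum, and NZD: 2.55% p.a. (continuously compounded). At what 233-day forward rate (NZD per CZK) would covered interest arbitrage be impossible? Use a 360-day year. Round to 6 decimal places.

T = 233/360 years.
Growth of 1 NZD over T: e^(0.0255×233/360) = 1.0166411.
Growth of 1 CZK over T: e^(0.0935×233/360) = 1.0623838.
So F = 0.07369 × 1.0166411 / 1.0623838 = 0.07051715 (NZD/CZK).

0.070517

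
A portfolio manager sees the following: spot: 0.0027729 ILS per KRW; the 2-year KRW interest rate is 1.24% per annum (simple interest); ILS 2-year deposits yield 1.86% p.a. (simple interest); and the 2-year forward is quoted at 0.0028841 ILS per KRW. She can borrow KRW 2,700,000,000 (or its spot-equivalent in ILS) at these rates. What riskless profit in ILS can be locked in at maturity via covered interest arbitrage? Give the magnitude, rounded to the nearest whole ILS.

ILS 214,849

T = 2 years.
Keep in KRW, deliver into the forward: 2,700,000,000·1.024800·0.0028841 = ILS 7,980,189.34.
Swap to ILS now, deposit: 2,700,000,000·0.0027729·1.037200 = ILS 7,765,340.08.
The quoted forward overvalues KRW, so borrow ILS, buy KRW at spot, deposit the KRW at 1.24%, and sell the proceeds forward at 0.0028841.
Profit = 7,980,189.34 − 7,765,340.08 = ILS 214,849.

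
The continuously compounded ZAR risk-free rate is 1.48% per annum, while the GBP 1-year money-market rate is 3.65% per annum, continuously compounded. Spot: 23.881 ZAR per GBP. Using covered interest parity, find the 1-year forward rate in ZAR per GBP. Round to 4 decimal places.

23.3684

T = 1 year.
Growth of 1 ZAR over T: e^(0.0148×1) = 1.01491006.
Growth of 1 GBP over T: e^(0.0365×1) = 1.0371743.
Forward (ZAR per GBP) = 23.881 × 1.01491006 / 1.0371743 = 23.368365.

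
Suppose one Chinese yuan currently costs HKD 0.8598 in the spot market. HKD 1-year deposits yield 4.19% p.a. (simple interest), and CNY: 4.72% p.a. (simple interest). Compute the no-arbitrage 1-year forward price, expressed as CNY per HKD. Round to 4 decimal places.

T = 1 year.
HKD accumulates by 1 + 0.0419×1 = 1.041900.
CNY accumulates by 1 + 0.0472×1 = 1.047200.
Forward (HKD per CNY) = 0.8598 × 1.041900 / 1.047200 = 0.8554485.
Quoted the other way: 1/0.8554485 = 1.1690 CNY per HKD.

1.1690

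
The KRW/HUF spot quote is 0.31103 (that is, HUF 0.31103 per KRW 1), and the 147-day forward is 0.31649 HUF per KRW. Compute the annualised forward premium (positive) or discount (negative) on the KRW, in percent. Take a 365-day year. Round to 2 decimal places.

T = 147/365 years.
(F − S)/S = (0.31649 − 0.31103)/0.31103 = 0.0175546.
×(1/T) gives 4.36% p.a.

+4.36%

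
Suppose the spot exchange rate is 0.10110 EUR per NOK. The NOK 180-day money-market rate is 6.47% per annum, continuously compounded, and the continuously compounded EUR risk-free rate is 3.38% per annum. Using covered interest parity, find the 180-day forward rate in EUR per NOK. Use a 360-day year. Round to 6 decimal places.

T = 180/360 years.
EUR accumulates by e^(0.0338×180/360) = 1.0170436.
NOK growth factor: e^(0.0647×180/360) = 1.0328789.
Forward (EUR per NOK) = 0.1011 × 1.0170436 / 1.0328789 = 0.09955001.

0.099550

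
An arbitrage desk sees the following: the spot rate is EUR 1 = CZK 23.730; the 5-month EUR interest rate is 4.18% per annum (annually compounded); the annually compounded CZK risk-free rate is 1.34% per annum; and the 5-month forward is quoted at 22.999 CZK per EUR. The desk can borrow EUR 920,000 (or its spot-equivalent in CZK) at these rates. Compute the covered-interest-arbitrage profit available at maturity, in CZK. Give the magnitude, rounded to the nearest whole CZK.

CZK 429,816

T = 5/12 years.
Invest the EUR and cover forward: 920,000 × 1.0172088901 × 22.999 = CZK 21,523,204.28.
Convert at spot and invest in CZK: 920,000 × 23.730 × 1.0055616648 = CZK 21,953,020.04.
The quoted forward undervalues EUR, so borrow EUR, convert to CZK at spot, deposit the CZK at 1.34%, and buy EUR forward at 22.999 to cover the loan.
Profit = 21,953,020.04 − 21,523,204.28 = CZK 429,816.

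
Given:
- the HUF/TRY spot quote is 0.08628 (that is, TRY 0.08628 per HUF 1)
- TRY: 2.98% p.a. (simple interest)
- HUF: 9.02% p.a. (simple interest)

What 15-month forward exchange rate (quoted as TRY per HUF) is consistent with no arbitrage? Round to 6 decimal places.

0.080426

T = 15/12 years.
TRY accumulates by 1 + 0.0298×15/12 = 1.037250.
HUF accumulates by 1 + 0.0902×15/12 = 1.112750.
CIP: F = S · (grow TRY)/(grow HUF) = 0.08628 × 1.037250/1.112750 = 0.08042591 TRY per HUF.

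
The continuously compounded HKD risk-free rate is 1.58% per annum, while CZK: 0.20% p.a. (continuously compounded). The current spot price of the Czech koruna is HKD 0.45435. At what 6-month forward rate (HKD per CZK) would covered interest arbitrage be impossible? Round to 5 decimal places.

T = 6/12 years.
HKD growth factor: e^(0.0158×6/12) = 1.0079313.
CZK growth factor: e^(0.0020×6/12) = 1.0010005.
CIP: F = S · (grow HKD)/(grow CZK) = 0.45435 × 1.0079313/1.0010005 = 0.4574959 HKD per CZK.

0.45750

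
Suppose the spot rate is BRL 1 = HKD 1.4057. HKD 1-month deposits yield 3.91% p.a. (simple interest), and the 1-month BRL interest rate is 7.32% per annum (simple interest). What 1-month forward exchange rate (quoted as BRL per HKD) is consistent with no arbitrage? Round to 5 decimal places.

T = 1/12 years.
Growth of 1 HKD over T: 1 + 0.0391×1/12 = 1.0032583.
BRL accumulates by 1 + 0.0732×1/12 = 1.006100.
So F = 1.4057 × 1.0032583 / 1.006100 = 1.401730 (HKD/BRL).
Invert for BRL per HKD: 1 / 1.401730 = 0.71340.

0.71340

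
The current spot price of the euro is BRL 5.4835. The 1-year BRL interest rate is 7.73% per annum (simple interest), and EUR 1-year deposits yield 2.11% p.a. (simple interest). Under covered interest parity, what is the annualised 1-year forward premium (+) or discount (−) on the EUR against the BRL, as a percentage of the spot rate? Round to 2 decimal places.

+5.50%

T = 1 year.
CIP forward (BRL per EUR) = 5.4835 × 1.077300/1.021100 = 5.7853046.
(F − S)/S ÷ T = (5.7853046 − 5.4835)/5.4835/1 = 0.055039 → 5.50%.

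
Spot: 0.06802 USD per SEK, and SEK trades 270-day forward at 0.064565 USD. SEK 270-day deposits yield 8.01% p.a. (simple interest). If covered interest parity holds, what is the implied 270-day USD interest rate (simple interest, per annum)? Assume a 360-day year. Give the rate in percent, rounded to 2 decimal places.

T = 270/360 years.
CIP gives F = S · g_USD/g_SEK, so g_USD/g_SEK = 0.064565/0.06802 = 0.9492061.
The SEK side grows by 1 + 0.0801×270/360 = 1.060075.
That pins the USD growth at 1.0062297.
r = (1.0062297 − 1)/(270/360) = 0.008306 → 0.83%.

0.83%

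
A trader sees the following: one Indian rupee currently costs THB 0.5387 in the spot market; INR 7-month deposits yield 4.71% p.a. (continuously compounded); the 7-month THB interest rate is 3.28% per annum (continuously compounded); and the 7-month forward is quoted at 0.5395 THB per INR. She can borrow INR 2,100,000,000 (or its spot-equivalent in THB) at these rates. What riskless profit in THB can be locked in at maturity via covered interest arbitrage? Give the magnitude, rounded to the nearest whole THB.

T = 7/12 years.
Keep in INR, deliver into the forward: 2,100,000,000·1.027855918388·0.5395 = THB 1,164,509,362.74.
Swap to THB now, deposit: 2,100,000,000·0.5387·1.019317548564 = THB 1,153,123,363.16.
The quoted forward overvalues INR, so borrow THB, buy INR at spot, deposit the INR at 4.71%, and sell the proceeds forward at 0.5395.
Profit = 1,164,509,362.74 − 1,153,123,363.16 = THB 11,386,000.

THB 11,386,000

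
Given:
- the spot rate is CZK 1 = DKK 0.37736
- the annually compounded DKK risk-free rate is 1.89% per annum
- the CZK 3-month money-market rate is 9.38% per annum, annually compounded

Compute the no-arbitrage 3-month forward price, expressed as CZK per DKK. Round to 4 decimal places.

2.6974

T = 3/12 years.
Growth of 1 DKK over T: (1 + 0.0189)^(3/12) = 1.0046919.
Growth of 1 CZK over T: (1 + 0.0938)^(3/12) = 1.0226676.
Forward (DKK per CZK) = 0.37736 × 1.0046919 / 1.0226676 = 0.3707270.
Invert for CZK per DKK: 1 / 0.3707270 = 2.6974.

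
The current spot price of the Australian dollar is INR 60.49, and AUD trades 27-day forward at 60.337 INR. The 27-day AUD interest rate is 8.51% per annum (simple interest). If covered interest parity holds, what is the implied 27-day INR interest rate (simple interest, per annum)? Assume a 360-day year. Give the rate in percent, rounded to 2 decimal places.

T = 27/360 years.
By CIP, F/S equals the INR-to-AUD growth ratio: 60.337/60.49 = 0.9974707.
The AUD side grows by 1 + 0.0851×27/360 = 1.0063825.
Hence g_INR = 1.0038371.
(1.0038371 − 1)/T = 0.051161, i.e. 5.12%.

5.12%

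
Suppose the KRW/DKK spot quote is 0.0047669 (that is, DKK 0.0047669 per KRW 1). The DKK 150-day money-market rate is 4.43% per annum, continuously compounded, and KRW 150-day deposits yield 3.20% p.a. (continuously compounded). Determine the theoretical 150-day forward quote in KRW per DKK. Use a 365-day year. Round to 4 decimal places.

208.7222

T = 150/365 years.
DKK growth factor: e^(0.0443×150/365) = 1.018372209.
Growth of 1 KRW over T: e^(0.0320×150/365) = 1.013237535.
CIP: F = S · (grow DKK)/(grow KRW) = 0.0047669 × 1.018372209/1.013237535 = 0.00479105670 DKK per KRW.
Invert for KRW per DKK: 1 / 0.00479105670 = 208.7222.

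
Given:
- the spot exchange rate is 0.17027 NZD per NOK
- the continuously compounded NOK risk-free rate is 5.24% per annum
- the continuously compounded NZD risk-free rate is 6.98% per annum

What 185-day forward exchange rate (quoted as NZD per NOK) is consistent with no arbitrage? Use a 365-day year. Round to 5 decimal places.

T = 185/365 years.
NZD accumulates by e^(0.0698×185/365) = 1.0360113.
Growth of 1 NOK over T: e^(0.0524×185/365) = 1.0269147.
CIP: F = S · (grow NZD)/(grow NOK) = 0.17027 × 1.0360113/1.0269147 = 0.1717783 NZD per NOK.

0.17178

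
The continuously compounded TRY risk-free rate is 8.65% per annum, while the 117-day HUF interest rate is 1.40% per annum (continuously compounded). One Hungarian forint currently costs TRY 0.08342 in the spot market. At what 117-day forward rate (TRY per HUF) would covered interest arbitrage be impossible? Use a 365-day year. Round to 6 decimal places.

0.085381

T = 117/365 years.
TRY accumulates by e^(0.0865×117/365) = 1.0281154.
HUF accumulates by e^(0.0140×117/365) = 1.0044978.
CIP: F = S · (grow TRY)/(grow HUF) = 0.08342 × 1.0281154/1.0044978 = 0.08538136 TRY per HUF.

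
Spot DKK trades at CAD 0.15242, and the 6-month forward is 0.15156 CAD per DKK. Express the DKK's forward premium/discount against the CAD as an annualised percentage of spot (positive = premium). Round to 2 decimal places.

-1.13%

T = 6/12 years.
DKK trades forward at -0.56423% vs spot over the period.
Annualise by dividing by T: -0.0056423 / (6/12) = -0.011285 → -1.13%.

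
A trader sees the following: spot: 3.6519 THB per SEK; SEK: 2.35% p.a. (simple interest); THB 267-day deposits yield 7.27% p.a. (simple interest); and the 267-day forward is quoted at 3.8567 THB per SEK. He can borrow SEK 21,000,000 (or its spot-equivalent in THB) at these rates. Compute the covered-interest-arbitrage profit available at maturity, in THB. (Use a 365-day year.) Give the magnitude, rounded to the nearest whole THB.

THB 1,614,653

T = 267/365 years.
Invest the SEK and cover forward: 21,000,000 × 1.017190411 × 3.8567 = THB 82,382,963.42.
Convert at spot and invest in THB: 21,000,000 × 3.6519 × 1.0531805479 = THB 80,768,310.90.
The quoted forward overvalues SEK, so borrow THB, buy SEK at spot, deposit the SEK at 2.35%, and sell the proceeds forward at 3.8567.
Profit = 82,382,963.42 − 80,768,310.90 = THB 1,614,653.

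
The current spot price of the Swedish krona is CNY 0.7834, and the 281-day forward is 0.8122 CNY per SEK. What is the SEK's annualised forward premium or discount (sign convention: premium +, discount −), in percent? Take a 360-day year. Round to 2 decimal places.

T = 281/360 years.
SEK trades forward at +3.67628% vs spot over the period.
×(1/T) gives 4.71% p.a.

+4.71%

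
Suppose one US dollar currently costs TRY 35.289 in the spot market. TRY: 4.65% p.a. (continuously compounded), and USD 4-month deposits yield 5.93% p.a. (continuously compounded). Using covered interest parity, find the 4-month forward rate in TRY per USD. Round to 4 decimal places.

35.1388

T = 4/12 years.
TRY growth factor: e^(0.0465×4/12) = 1.01562075.
Growth of 1 USD over T: e^(0.0593×4/12) = 1.01996332.
So F = 35.289 × 1.01562075 / 1.01996332 = 35.138754 (TRY/USD).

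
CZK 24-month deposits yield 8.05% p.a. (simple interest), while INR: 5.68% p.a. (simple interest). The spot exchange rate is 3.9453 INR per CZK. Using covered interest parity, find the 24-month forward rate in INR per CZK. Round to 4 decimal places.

3.7842

T = 2 years.
INR accumulates by 1 + 0.0568×2 = 1.113600.
CZK accumulates by 1 + 0.0805×2 = 1.161000.
CIP: F = S · (grow INR)/(grow CZK) = 3.9453 × 1.113600/1.161000 = 3.784226 INR per CZK.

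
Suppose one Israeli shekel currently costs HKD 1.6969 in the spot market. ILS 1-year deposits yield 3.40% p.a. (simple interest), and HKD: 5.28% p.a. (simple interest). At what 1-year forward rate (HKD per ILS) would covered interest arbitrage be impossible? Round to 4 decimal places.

1.7278

T = 1 year.
Growth of 1 HKD over T: 1 + 0.0528×1 = 1.052800.
ILS growth factor: 1 + 0.0340×1 = 1.034000.
Forward (HKD per ILS) = 1.6969 × 1.052800 / 1.034000 = 1.727753.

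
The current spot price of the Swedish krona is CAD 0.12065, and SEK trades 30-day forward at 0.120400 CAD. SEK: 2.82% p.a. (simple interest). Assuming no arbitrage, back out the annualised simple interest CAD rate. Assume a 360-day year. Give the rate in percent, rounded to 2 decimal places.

0.33%

T = 30/360 years.
CIP gives F = S · g_CAD/g_SEK, so g_CAD/g_SEK = 0.1204/0.12065 = 0.9979279.
SEK growth factor: 1 + 0.0282×30/360 = 1.002350.
Hence g_CAD = 1.000273.
(1.000273 − 1)/T = 0.003276, i.e. 0.33%.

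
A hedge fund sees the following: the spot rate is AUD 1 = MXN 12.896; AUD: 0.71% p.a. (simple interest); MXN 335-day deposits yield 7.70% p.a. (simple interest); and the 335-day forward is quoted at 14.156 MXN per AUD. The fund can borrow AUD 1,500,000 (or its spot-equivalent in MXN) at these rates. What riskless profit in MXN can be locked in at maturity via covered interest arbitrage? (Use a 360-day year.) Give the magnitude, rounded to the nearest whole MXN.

MXN 644,241

T = 335/360 years.
Route A — deposit AUD, sell forward: 1,500,000 × 1.0066069444 × 14.156 = MXN 21,374,291.86.
Route B — convert at spot, deposit MXN: 1,500,000 × 12.896 × 1.0716527778 = MXN 20,730,051.33.
The quoted forward overvalues AUD, so borrow MXN, buy AUD at spot, deposit the AUD at 0.71%, and sell the proceeds forward at 14.156.
The gap between the two covered legs is MXN 644,241.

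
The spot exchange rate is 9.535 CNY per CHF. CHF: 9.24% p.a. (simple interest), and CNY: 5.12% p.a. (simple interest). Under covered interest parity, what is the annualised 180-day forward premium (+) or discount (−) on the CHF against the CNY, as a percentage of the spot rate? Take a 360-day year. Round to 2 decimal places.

T = 180/360 years.
CIP forward (CNY per CHF) = 9.535 × 1.025600/1.046200 = 9.347253.
Annualised premium = (F − S)/S × (1/T) = (9.347253 − 9.535)/9.535 ÷ (180/360) = -3.94%.

-3.94%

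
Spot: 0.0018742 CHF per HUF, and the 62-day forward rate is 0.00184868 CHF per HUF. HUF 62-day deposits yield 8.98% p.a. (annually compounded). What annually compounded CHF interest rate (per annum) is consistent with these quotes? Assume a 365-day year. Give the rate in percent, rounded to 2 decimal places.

T = 62/365 years.
F/S = 0.00184868/0.0018742 = 0.9863835 = (growth of CHF) / (growth of HUF).
HUF growth factor: (1 + 0.0898)^(62/365) = 1.0147144.
So the CHF growth factor = 1.0008975.
r = 1.0008975^(365/62) − 1 = 0.005295 → 0.53%.

0.53%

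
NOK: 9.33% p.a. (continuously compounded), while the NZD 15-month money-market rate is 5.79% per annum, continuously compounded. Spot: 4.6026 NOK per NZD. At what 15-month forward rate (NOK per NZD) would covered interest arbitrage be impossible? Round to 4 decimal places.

T = 15/12 years.
Growth of 1 NOK over T: e^(0.0933×15/12) = 1.123698.
NZD growth factor: e^(0.0579×15/12) = 1.0750584.
Forward (NOK per NZD) = 4.6026 × 1.123698 / 1.0750584 = 4.810839.

4.8108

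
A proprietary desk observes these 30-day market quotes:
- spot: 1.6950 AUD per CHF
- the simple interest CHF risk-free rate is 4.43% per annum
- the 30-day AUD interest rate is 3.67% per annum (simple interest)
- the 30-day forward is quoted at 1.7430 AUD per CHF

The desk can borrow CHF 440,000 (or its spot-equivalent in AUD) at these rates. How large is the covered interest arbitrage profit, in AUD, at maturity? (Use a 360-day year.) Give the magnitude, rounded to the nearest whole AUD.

T = 30/360 years.
Invest the CHF and cover forward: 440,000 × 1.00369167 × 1.7430 = AUD 769,751.22.
Convert at spot and invest in AUD: 440,000 × 1.6950 × 1.00305833 = AUD 748,080.90.
The quoted forward overvalues CHF, so borrow AUD, buy CHF at spot, deposit the CHF at 4.43%, and sell the proceeds forward at 1.7430.
Arbitrage profit = |769,751.22 − 748,080.90| = AUD 21,670.

AUD 21,670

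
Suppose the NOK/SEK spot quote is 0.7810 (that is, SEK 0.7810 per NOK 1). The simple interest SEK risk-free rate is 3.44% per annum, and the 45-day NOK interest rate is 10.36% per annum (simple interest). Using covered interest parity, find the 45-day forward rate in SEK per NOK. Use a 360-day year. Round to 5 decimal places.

0.77433

T = 45/360 years.
SEK accumulates by 1 + 0.0344×45/360 = 1.004300.
Growth of 1 NOK over T: 1 + 0.1036×45/360 = 1.012950.
Forward (SEK per NOK) = 0.781 × 1.004300 / 1.012950 = 0.7743307.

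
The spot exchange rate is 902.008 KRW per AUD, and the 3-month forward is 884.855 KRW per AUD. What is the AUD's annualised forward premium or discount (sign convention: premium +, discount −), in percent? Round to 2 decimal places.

-7.61%

T = 3/12 years.
(F − S)/S = (884.855 − 902.008)/902.008 = -0.0190165.
Per annum: -0.0190165 / (3/12) = -0.076066 = -7.61%.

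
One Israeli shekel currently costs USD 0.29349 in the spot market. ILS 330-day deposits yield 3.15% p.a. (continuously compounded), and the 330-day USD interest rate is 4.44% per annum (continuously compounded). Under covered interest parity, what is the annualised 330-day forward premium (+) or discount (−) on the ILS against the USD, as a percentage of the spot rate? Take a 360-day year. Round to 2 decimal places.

T = 330/360 years.
No-arbitrage forward: 0.29349 × 1.0415396 / 1.0292959 = 0.29698113 USD/ILS.
Annualised premium = (F − S)/S × (1/T) = (0.29698113 − 0.29349)/0.29349 ÷ (330/360) = 1.30%.

+1.30%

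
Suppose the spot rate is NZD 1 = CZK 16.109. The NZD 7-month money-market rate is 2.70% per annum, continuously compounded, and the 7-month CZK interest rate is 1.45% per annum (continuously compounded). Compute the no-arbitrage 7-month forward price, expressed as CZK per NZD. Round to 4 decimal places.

T = 7/12 years.
Growth of 1 CZK over T: e^(0.0145×7/12) = 1.00849421.
NZD accumulates by e^(0.0270×7/12) = 1.01587468.
CIP: F = S · (grow CZK)/(grow NZD) = 16.109 × 1.00849421/1.01587468 = 15.991966 CZK per NZD.

15.9920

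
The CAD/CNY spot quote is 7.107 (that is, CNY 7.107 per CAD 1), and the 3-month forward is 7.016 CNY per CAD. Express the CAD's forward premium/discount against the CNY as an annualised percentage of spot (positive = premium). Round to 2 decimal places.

-5.12%

T = 3/12 years.
Period premium: (7.016 − 7.107)/7.107 = -0.0128043.
×(1/T) gives -5.12% p.a.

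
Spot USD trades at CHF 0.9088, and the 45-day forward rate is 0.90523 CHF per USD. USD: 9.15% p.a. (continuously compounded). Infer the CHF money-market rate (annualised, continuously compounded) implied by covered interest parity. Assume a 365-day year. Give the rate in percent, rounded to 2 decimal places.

5.96%

T = 45/365 years.
F/S = 0.90523/0.9088 = 0.9960717 = (growth of CHF) / (growth of USD).
USD growth factor: e^(0.0915×45/365) = 1.0113447.
Hence g_CHF = 1.0073718.
Take logs: ln 1.0073718 / (45/365) = 0.059574, so 5.96%.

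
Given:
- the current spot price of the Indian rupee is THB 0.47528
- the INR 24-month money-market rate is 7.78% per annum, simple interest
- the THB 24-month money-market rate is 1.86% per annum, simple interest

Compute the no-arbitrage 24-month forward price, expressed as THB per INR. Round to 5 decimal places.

T = 2 years.
THB accumulates by 1 + 0.0186×2 = 1.037200.
Growth of 1 INR over T: 1 + 0.0778×2 = 1.155600.
Forward (THB per INR) = 0.47528 × 1.037200 / 1.155600 = 0.4265840.

0.42658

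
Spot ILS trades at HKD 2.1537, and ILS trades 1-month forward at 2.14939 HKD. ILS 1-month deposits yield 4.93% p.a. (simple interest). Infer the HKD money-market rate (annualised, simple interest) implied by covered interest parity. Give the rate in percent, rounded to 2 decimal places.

T = 1/12 years.
By CIP, F/S equals the HKD-to-ILS growth ratio: 2.14939/2.1537 = 0.9979988.
The ILS side grows by 1 + 0.0493×1/12 = 1.0041083.
Hence g_HKD = 1.0020989.
r = (1.0020989 − 1)/(1/12) = 0.025187 → 2.52%.

2.52%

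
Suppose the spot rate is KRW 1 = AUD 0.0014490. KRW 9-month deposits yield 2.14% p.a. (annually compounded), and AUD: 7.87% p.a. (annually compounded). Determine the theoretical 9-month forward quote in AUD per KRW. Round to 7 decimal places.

0.0015095

T = 9/12 years.
AUD growth factor: (1 + 0.0787)^(9/12) = 1.0584626.
Growth of 1 KRW over T: (1 + 0.0214)^(9/12) = 1.0160074.
CIP: F = S · (grow AUD)/(grow KRW) = 0.001449 × 1.0584626/1.0160074 = 0.001509548 AUD per KRW.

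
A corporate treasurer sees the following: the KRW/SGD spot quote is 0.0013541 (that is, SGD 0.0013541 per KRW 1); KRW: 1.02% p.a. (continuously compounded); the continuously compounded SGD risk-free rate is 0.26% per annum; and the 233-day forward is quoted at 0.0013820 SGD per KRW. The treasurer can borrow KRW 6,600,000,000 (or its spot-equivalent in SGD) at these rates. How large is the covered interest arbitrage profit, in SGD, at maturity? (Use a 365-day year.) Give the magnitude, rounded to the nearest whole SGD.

SGD 228,879

T = 233/365 years.
Keep in KRW, deliver into the forward: 6,600,000,000·1.006532477·0.0013820 = SGD 9,180,784.03.
Swap to SGD now, deposit: 6,600,000,000·0.0013541·1.001661104 = SGD 8,951,905.39.
The quoted forward overvalues KRW, so borrow SGD, buy KRW at spot, deposit the KRW at 1.02%, and sell the proceeds forward at 0.0013820.
The gap between the two covered legs is SGD 228,879.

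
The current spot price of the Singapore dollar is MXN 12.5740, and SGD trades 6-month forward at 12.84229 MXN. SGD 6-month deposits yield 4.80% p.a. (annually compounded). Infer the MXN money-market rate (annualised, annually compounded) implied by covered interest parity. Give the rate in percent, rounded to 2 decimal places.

9.32%

T = 6/12 years.
By CIP, F/S equals the MXN-to-SGD growth ratio: 12.84229/12.574 = 1.0213369.
The SGD side grows by (1 + 0.0480)^(6/12) = 1.0237187.
That pins the MXN growth at 1.0455617.
Annualise: 1.0455617^(12/6) − 1 = 0.093199 = 9.32%.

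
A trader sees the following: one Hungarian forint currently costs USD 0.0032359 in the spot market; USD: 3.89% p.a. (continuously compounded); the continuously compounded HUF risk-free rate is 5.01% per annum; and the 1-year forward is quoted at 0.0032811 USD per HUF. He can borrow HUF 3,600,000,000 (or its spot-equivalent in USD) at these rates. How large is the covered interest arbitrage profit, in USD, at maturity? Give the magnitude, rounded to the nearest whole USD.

T = 1 year.
Invest the HUF and cover forward: 3,600,000,000 × 1.0513762287 × 0.0032811 = USD 12,418,813.96.
Convert at spot and invest in USD: 3,600,000,000 × 0.0032359 × 1.0396665118 = USD 12,111,324.72.
The quoted forward overvalues HUF, so borrow USD, buy HUF at spot, deposit the HUF at 5.01%, and sell the proceeds forward at 0.0032811.
Profit = 12,418,813.96 − 12,111,324.72 = USD 307,489.

USD 307,489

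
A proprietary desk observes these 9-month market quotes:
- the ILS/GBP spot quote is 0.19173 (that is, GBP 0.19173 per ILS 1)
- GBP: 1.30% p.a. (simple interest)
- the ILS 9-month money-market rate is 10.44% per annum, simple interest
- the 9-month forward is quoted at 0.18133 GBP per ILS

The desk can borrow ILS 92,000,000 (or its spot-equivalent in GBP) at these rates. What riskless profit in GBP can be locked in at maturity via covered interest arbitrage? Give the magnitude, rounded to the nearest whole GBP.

GBP 177,447

T = 9/12 years.
Keep in ILS, deliver into the forward: 92,000,000·1.078300·0.18133 = GBP 17,988,588.79.
Swap to GBP now, deposit: 92,000,000·0.19173·1.009750 = GBP 17,811,141.81.
The quoted forward overvalues ILS, so borrow GBP, buy ILS at spot, deposit the ILS at 10.44%, and sell the proceeds forward at 0.18133.
Arbitrage profit = |17,988,588.79 − 17,811,141.81| = GBP 177,447.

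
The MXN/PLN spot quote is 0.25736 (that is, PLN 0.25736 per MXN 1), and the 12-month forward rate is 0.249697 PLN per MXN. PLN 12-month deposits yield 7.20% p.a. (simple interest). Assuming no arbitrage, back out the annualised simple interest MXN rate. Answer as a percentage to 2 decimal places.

10.49%

T = 1 year.
CIP gives F = S · g_PLN/g_MXN, so g_PLN/g_MXN = 0.249697/0.25736 = 0.9702246.
PLN growth factor: 1 + 0.0720×1 = 1.072000.
So the MXN growth factor = 1.1048988.
(1.1048988 − 1)/T = 0.104899, i.e. 10.49%.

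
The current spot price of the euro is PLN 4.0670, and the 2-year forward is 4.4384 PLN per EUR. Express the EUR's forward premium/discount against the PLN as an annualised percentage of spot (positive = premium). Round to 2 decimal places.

+4.57%

T = 2 years.
(F − S)/S = (4.4384 − 4.067)/4.067 = 0.0913204.
×(1/T) gives 4.57% p.a.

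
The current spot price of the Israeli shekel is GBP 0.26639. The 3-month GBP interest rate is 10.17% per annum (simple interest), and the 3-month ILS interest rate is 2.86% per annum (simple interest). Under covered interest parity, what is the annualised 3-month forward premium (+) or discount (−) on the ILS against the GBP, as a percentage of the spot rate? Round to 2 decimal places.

+7.26%

T = 3/12 years.
F = S · g_GBP/g_ILS = 0.26639 × 1.025425/1.007150 = 0.27122372.
(F − S)/S ÷ T = (0.27122372 − 0.26639)/0.26639/(3/12) = 0.072581 → 7.26%.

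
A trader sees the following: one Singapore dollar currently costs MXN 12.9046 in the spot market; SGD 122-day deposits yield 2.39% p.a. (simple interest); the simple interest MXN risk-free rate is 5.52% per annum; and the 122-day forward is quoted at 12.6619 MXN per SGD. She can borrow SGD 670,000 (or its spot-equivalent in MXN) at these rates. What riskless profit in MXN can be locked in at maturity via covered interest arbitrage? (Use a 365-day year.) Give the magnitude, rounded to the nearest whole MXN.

T = 122/365 years.
Keep in SGD, deliver into the forward: 670,000·1.007988493·12.6619 = MXN 8,551,243.16.
Swap to MXN now, deposit: 670,000·12.9046·1.018450411 = MXN 8,805,605.77.
The quoted forward undervalues SGD, so borrow SGD, convert to MXN at spot, deposit the MXN at 5.52%, and buy SGD forward at 12.6619 to cover the loan.
Profit = 8,805,605.77 − 8,551,243.16 = MXN 254,363.

MXN 254,363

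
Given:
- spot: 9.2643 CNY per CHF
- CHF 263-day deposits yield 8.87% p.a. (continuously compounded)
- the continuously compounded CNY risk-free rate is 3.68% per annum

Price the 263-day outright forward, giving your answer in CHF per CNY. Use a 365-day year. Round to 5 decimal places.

0.11205

T = 263/365 years.
Growth of 1 CNY over T: e^(0.0368×263/365) = 1.0268708.
CHF growth factor: e^(0.0887×263/365) = 1.0659992.
Forward (CNY per CHF) = 9.2643 × 1.0268708 / 1.0659992 = 8.924246.
Quoted the other way: 1/8.924246 = 0.11205 CHF per CNY.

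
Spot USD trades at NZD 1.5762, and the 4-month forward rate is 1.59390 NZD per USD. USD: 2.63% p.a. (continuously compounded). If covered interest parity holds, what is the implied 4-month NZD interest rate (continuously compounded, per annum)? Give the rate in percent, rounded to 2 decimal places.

T = 4/12 years.
F/S = 1.5939/1.5762 = 1.0112295 = (growth of NZD) / (growth of USD).
The USD side grows by e^(0.0263×4/12) = 1.0088052.
That pins the NZD growth at 1.0201336.
r = ln(1.0201336)/(4/12) = 0.059801 → 5.98%.

5.98%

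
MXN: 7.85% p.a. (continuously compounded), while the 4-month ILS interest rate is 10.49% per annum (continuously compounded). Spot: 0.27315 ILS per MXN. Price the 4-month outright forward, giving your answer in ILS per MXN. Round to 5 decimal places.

T = 4/12 years.
ILS accumulates by e^(0.1049×4/12) = 1.0355852.
MXN growth factor: e^(0.0785×4/12) = 1.026512.
CIP: F = S · (grow ILS)/(grow MXN) = 0.27315 × 1.0355852/1.026512 = 0.2755643 ILS per MXN.

0.27556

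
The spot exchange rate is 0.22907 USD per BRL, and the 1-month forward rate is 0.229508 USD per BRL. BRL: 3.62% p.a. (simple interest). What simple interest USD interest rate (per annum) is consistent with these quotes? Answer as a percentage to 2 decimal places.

5.92%

T = 1/12 years.
CIP gives F = S · g_USD/g_BRL, so g_USD/g_BRL = 0.229508/0.22907 = 1.0019121.
BRL growth factor: 1 + 0.0362×1/12 = 1.0030167.
Hence g_USD = 1.0049346.
r = (1.0049346 − 1)/(1/12) = 0.059215 → 5.92%.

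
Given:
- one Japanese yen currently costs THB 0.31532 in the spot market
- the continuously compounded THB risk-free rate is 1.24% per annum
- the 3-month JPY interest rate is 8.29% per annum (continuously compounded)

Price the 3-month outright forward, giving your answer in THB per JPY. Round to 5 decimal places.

T = 3/12 years.
THB growth factor: e^(0.0124×3/12) = 1.0031048.
JPY growth factor: e^(0.0829×3/12) = 1.0209413.
Forward (THB per JPY) = 0.31532 × 1.0031048 / 1.0209413 = 0.3098112.

0.30981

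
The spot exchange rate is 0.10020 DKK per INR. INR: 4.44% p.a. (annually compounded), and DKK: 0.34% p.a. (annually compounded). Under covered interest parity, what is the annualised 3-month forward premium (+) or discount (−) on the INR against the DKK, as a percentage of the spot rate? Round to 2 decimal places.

-3.98%

T = 3/12 years.
CIP forward (DKK per INR) = 0.1002 × 1.0008489/1.0109198 = 0.09920180.
Annualised premium = (F − S)/S × (1/T) = (0.09920180 − 0.1002)/0.1002 ÷ (3/12) = -3.98%.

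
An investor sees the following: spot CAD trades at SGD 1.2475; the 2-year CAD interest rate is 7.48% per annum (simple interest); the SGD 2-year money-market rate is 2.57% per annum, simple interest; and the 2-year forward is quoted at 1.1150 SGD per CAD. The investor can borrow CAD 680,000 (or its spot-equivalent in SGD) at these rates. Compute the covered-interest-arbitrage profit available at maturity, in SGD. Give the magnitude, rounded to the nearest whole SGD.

T = 2 years.
Keep in CAD, deliver into the forward: 680,000·1.149600·1.1150 = SGD 871,626.72.
Swap to SGD now, deposit: 680,000·1.2475·1.051400 = SGD 891,902.62.
The quoted forward undervalues CAD, so borrow CAD, convert to SGD at spot, deposit the SGD at 2.57%, and buy CAD forward at 1.1150 to cover the loan.
The gap between the two covered legs is SGD 20,276.

SGD 20,276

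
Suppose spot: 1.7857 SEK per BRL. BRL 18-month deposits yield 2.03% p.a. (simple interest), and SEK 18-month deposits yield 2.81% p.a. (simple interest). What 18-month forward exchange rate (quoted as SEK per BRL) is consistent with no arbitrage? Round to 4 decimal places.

T = 18/12 years.
SEK growth factor: 1 + 0.0281×18/12 = 1.042150.
BRL growth factor: 1 + 0.0203×18/12 = 1.030450.
So F = 1.7857 × 1.042150 / 1.030450 = 1.805975 (SEK/BRL).

1.8060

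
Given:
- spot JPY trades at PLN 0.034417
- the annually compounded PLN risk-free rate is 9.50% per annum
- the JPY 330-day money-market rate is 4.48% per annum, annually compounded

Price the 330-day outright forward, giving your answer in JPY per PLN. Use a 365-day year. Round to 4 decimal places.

27.8484

T = 330/365 years.
Growth of 1 PLN over T: (1 + 0.0950)^(330/365) = 1.08551214.
Growth of 1 JPY over T: (1 + 0.0448)^(330/365) = 1.0404185.
So F = 0.034417 × 1.08551214 / 1.0404185 = 0.035908696 (PLN/JPY).
Quoted the other way: 1/0.035908696 = 27.8484 JPY per PLN.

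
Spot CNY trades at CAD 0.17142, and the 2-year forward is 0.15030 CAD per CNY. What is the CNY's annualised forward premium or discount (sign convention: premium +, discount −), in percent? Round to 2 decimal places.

T = 2 years.
CNY trades forward at -12.32062% vs spot over the period.
×(1/T) gives -6.16% p.a.

-6.16%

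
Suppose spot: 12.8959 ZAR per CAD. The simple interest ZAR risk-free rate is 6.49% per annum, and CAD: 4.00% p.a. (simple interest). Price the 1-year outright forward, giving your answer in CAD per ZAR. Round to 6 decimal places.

T = 1 year.
Growth of 1 ZAR over T: 1 + 0.0649×1 = 1.064900.
Growth of 1 CAD over T: 1 + 0.0400×1 = 1.040000.
Forward (ZAR per CAD) = 12.8959 × 1.064900 / 1.040000 = 13.20466.
Quoted the other way: 1/13.20466 = 0.075731 CAD per ZAR.

0.075731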